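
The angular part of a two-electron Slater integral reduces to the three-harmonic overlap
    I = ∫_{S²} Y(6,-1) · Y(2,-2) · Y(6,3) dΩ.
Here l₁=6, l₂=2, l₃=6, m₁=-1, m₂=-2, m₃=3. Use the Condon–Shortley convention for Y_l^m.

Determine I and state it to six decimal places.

0.177674

Rules hold: Σm=0, L=14 even, 4≤6≤8.
N = 13·5·13 = 845
Δ = 2!·10!·2!/15! = 1/90090
Racah Σ t=0..2: t=0:+1/69120 t=1:−1/14400 t=2:+1/69120 = -7/172800
⇒ 3j(6 2 6; 0 0 0)² = 14/715, sgn -1
Racah Σ t=0..0: t=0:+1/120960 = 1/120960
⇒ 3j(6 2 6; -1 -2 3)² = 24/1001, sgn -1
4πI² = N·(3j₀)²·(3jₘ)² = 48/121
I = +1·√(0.396694/4π) = 0.17767364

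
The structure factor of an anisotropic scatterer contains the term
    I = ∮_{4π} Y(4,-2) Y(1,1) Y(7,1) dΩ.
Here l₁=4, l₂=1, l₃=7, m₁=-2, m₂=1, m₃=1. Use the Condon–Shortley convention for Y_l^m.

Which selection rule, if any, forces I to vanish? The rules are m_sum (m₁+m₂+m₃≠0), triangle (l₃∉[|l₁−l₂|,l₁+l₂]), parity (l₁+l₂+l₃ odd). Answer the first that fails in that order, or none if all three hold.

Σmᵢ = 0  ✓
l₃∈[|l₁−l₂|,l₁+l₂]=[3,5], have l₃=7  ✗
Σlᵢ = 12 ⇒ even

triangle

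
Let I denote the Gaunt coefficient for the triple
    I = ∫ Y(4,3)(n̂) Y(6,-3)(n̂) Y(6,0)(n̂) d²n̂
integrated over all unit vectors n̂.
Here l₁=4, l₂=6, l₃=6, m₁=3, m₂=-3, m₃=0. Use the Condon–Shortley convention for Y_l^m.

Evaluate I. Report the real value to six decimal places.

Rules hold: Σm=0, L=16 even, 2≤6≤10.
N = 9·13·13 = 1521
Δ = 4!·4!·8!/17! = 1/15315300
Racah Σ t=0..4: t=0:+1/829440 t=1:−1/25920 t=2:+1/9216 t=3:−1/25920 t=4:+1/829440 = 7/207360
⇒ 3j(4 6 6; 0 0 0)² = 28/2431, sgn +1
Racah Σ t=0..1: t=0:+1/103680 t=1:−1/207360 = 1/207360
⇒ 3j(4 6 6; 3 -3 0)² = 21/2431, sgn +1
4πI² = N·(3j₀)²·(3jₘ)² = 5292/34969
I = +1·√(0.151334/4π) = 0.10973960

0.109740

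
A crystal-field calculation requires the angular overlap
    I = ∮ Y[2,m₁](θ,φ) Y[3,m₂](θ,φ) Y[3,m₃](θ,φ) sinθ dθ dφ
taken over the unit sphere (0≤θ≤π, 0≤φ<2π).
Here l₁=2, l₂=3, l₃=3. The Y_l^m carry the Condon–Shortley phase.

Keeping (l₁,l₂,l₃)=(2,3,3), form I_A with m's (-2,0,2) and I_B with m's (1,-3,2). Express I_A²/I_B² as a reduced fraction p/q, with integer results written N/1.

4/5

Shared (l₁,l₂,l₃)=(2,3,3): N and (l;000)² cancel in I_A²/I_B².
A: Δ = 2!·2!·4!/9! = 1/3780; Racah Σ t=2..2: t=2:+1/24 = 1/24; ⇒ 3j(2 3 3; -2 0 2)² = 1/21, sgn -1
B: Δ = 2!·2!·4!/9! = 1/3780; Racah Σ t=0..0: t=0:+1/48 = 1/48; ⇒ 3j(2 3 3; 1 -3 2)² = 5/84, sgn -1
I_A²/I_B² = (1/21)/(5/84) = 4/5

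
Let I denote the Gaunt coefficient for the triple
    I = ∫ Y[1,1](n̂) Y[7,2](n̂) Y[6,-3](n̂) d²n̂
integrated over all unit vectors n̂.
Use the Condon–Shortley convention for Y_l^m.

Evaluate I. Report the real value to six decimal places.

0.110647

Rules hold: Σm=0, L=14 even, 6≤6≤8.
N = 3·15·13 = 585
Δ = 2!·0!·12!/15! = 1/1365
Racah Σ t=1..1: t=1:−1/518400 = -1/518400
⇒ 3j(1 7 6; 0 0 0)² = 7/195, sgn -1
Racah Σ t=0..0: t=0:+1/4354560 = 1/4354560
⇒ 3j(1 7 6; 1 2 -3)² = 2/273, sgn -1
4πI² = N·(3j₀)²·(3jₘ)² = 2/13
I = +1·√(0.153846/4π) = 0.11064668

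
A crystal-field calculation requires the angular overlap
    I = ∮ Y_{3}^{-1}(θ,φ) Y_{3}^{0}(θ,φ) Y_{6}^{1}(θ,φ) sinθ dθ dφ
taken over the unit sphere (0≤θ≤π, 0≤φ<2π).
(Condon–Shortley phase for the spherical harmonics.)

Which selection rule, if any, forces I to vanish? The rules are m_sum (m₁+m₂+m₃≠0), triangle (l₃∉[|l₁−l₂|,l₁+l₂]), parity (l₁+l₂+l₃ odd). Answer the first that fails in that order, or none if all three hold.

none

azimuthal sum: -1 + 0 + 1 = 0  ✓
0 ≤ 6 ≤ 6 (triangle on l)  ✓
L = 3 + 3 + 6 = 12 (even)  ✓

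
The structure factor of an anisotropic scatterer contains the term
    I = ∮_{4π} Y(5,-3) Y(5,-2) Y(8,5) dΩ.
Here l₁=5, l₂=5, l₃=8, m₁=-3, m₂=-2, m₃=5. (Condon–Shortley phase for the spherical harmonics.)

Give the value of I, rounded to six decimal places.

Rules hold: Σm=0, L=18 even, 0≤8≤10.
N = 11·11·17 = 2057
Δ = 2!·8!·8!/19! = 1/37413090
Racah Σ t=0..2: t=0:+1/1036800 t=1:−1/331776 t=2:+1/1036800 = -1/921600
⇒ 3j(5 5 8; 0 0 0)² = 490/46189, sgn -1
Racah Σ t=0..2: t=0:+1/58060800 t=1:−1/7257600 t=2:+1/14515200 = -1/19353600
⇒ 3j(5 5 8; -3 -2 5)² = 21/3230, sgn +1
4πI² = N·(3j₀)²·(3jₘ)² = 11319/79781
I = -1·√(0.141876/4π) = -0.10625500

-0.106255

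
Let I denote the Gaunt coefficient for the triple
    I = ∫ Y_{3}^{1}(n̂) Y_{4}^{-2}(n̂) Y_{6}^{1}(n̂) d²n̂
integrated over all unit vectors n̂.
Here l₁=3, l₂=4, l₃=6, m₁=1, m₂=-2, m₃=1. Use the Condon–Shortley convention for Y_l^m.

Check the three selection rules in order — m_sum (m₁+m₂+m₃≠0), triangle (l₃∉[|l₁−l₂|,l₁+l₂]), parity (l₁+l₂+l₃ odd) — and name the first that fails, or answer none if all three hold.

parity

Σmᵢ = 0  ✓
l₃∈[|l₁−l₂|,l₁+l₂]=[1,7], have l₃=6  ✓
Σlᵢ = 13 ⇒ odd  ✗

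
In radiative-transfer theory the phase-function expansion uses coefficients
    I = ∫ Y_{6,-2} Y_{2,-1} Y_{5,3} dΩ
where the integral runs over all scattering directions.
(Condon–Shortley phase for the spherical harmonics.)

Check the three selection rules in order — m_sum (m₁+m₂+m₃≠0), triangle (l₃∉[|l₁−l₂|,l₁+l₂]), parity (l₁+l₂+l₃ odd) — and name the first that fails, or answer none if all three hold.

parity

Σmᵢ = 0  ✓
l₃∈[|l₁−l₂|,l₁+l₂]=[4,8], have l₃=5  ✓
Σlᵢ = 13 ⇒ odd  ✗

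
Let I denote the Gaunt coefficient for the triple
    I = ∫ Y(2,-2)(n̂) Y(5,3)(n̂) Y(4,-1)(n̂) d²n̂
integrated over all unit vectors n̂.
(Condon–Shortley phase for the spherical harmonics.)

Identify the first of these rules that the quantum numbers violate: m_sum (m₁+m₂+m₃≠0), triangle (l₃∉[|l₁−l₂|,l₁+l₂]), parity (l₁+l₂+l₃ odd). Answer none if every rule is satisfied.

parity

Σmᵢ = 0  ✓
l₃∈[|l₁−l₂|,l₁+l₂]=[3,7], have l₃=4  ✓
Σlᵢ = 11 ⇒ odd  ✗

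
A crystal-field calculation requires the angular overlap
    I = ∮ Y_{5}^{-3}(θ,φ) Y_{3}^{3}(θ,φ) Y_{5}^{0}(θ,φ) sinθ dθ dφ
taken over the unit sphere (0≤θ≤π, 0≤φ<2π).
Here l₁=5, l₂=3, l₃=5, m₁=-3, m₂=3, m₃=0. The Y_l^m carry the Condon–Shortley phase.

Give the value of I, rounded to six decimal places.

0.000000

L=13 odd ⇒ parity kills the (l;000) factor ⇒ I = 0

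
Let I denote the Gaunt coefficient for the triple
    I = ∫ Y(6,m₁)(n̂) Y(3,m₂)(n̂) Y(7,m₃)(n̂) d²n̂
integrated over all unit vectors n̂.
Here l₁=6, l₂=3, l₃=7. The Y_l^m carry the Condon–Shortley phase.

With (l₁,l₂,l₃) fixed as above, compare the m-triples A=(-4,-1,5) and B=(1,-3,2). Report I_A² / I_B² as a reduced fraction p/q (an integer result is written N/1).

Shared (l₁,l₂,l₃)=(6,3,7): N and (l;000)² cancel in I_A²/I_B².
A: Δ = 2!·10!·4!/17! = 1/2042040; Racah Σ t=0..2: t=0:+1/29030400 t=1:−1/2177280 t=2:+1/3870720 = -29/174182400; ⇒ 3j(6 3 7; -4 -1 5)² = 841/185640, sgn -1
B: Δ = 2!·10!·4!/17! = 1/2042040; Racah Σ t=0..0: t=0:+1/691200 = 1/691200; ⇒ 3j(6 3 7; 1 -3 2)² = 189/9724, sgn -1
I_A²/I_B² = (841/185640)/(189/9724) = 9251/39690

9251/39690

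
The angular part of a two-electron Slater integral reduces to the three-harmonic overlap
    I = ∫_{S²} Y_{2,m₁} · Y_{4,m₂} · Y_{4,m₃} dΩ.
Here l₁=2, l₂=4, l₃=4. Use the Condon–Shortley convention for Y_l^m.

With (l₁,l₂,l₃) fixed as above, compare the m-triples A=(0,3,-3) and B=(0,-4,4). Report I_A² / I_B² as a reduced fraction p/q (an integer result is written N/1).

Shared (l₁,l₂,l₃)=(2,4,4): N and (l;000)² cancel in I_A²/I_B².
A: Δ = 2!·2!·6!/11! = 1/13860; Racah Σ t=1..2: t=1:−1/720 t=2:+1/480 = 1/1440; ⇒ 3j(2 4 4; 0 3 -3)² = 7/1980, sgn -1
B: Δ = 2!·2!·6!/11! = 1/13860; Racah Σ t=0..0: t=0:+1/2880 = 1/2880; ⇒ 3j(2 4 4; 0 -4 4)² = 28/495, sgn +1
I_A²/I_B² = (7/1980)/(28/495) = 1/16

1/16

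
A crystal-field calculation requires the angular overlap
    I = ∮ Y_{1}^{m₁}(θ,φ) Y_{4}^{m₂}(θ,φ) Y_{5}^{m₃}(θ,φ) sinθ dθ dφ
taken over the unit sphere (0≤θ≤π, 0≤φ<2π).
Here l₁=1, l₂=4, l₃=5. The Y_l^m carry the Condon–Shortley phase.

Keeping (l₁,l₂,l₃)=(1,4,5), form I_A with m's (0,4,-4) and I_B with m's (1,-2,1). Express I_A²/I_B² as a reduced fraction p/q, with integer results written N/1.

3/2

l's match ⇒ only the (l;m) 3-j factors differ between A and B.
A: triangle coeff Δ(1,4,5) = 1/495; Σ_t [0,0]: t=0:+1/40320 = 1/40320; (3j)²=1/55 [(1 4 5; 0 4 -4)], sign=-1
B: triangle coeff Δ(1,4,5) = 1/495; Σ_t [0,0]: t=0:+1/2880 = 1/2880; (3j)²=2/165 [(1 4 5; 1 -2 1)], sign=+1
I_A²/I_B² = (1/55)/(2/165) = 3/2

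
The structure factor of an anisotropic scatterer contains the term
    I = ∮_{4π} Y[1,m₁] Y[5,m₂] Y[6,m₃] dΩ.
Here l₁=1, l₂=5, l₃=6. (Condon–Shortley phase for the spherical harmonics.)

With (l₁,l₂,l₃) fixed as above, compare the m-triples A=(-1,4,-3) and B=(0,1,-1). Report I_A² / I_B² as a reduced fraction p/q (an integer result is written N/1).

3/35

Same 1,5,6: normalisation and zero-m 3j drop out of the ratio.
A: Δ: 0! 2! 10! / 13! → 1/858; sum: t=0:+1/725760 = 1/725760; 3j²(1 5 6; -1 4 -3) = Δ·Π!·Σ² = 1/286  (sign -1)
B: Δ: 0! 2! 10! / 13! → 1/858; sum: t=0:+1/17280 = 1/17280; 3j²(1 5 6; 0 1 -1) = Δ·Π!·Σ² = 35/858  (sign -1)
I_A²/I_B² = (1/286)/(35/858) = 3/35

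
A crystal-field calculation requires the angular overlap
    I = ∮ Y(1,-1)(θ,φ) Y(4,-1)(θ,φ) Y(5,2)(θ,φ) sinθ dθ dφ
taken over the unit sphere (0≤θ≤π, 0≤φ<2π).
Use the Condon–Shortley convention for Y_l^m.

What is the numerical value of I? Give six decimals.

0.225034

Checks pass: Σm=0; 10 even; l₃=5∈[3,5].
(2·1+1)(2·4+1)(2·5+1) = 297
Δ: 0! 2! 8! / 11! → 1/495
sum: t=0:+1/576 = 1/576
3j²(1 4 5; 0 0 0) = Δ·Π!·Σ² = 5/99  (sign -1)
sum: t=0:+1/1440 = 1/1440
3j²(1 4 5; -1 -1 2) = Δ·Π!·Σ² = 7/165  (sign -1)
combine: 4πI² = 297·5/99·7/165 = 7/11
take √, sign +1: I = 0.22503380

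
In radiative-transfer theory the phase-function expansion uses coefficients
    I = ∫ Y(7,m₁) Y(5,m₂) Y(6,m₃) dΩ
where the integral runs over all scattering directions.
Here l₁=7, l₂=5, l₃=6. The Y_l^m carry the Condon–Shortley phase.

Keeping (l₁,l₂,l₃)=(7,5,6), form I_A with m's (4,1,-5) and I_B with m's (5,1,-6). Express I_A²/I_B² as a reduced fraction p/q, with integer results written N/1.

Shared (l₁,l₂,l₃)=(7,5,6): N and (l;000)² cancel in I_A²/I_B².
A: Δ = 6!·8!·4!/19! = 1/174594420; Racah Σ t=2..3: t=2:+1/5806080 t=3:−1/8709120 = 1/17418240; ⇒ 3j(7 5 6; 4 1 -5)² = 275/88179, sgn -1
B: Δ = 6!·8!·4!/19! = 1/174594420; Racah Σ t=2..2: t=2:+1/46448640 = 1/46448640; ⇒ 3j(7 5 6; 5 1 -6)² = 2475/117572, sgn +1
I_A²/I_B² = (275/88179)/(2475/117572) = 4/27

4/27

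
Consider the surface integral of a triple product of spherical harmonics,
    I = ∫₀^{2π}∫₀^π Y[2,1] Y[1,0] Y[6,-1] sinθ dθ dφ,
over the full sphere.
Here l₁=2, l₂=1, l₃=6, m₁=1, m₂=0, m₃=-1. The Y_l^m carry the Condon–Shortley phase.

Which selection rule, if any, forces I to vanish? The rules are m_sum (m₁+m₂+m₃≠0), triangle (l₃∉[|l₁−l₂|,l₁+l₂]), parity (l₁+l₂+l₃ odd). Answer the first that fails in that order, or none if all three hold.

azimuthal sum: 1 + 0 − 1 = 0  ✓
1 ≤ 6 ≤ 3 (triangle on l)  ✗
L = 2 + 1 + 6 = 9 (odd)

triangle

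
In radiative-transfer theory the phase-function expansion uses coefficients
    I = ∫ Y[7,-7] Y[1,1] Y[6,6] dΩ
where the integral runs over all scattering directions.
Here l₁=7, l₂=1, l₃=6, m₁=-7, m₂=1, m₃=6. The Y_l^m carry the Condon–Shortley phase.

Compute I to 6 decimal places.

-0.333779

m-sum 0 ✓  L=14 even ✓  6≤6≤8 ✓
Π(2lᵢ+1) = 15×3×13 = 585
triangle coeff Δ(7,1,6) = 1/1365
Σ_t [1,1]: t=1:−1/518400 = -1/518400
(3j)²=7/195 [(7 1 6; 0 0 0)], sign=-1
Σ_t [2,2]: t=2:+1/958003200 = 1/958003200
(3j)²=1/15 [(7 1 6; -7 1 6)], sign=+1
⇒ 4πI² = 7/5
I = (-1)√(7/5/(4π)) = -0.33377906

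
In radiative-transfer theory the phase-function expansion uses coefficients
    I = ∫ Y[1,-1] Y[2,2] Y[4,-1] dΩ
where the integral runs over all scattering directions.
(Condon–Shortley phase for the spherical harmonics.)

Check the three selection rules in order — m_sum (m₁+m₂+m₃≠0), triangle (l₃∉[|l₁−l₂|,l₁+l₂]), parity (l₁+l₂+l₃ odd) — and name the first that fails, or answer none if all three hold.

azimuthal sum: -1 + 2 − 1 = 0  ✓
1 ≤ 4 ≤ 3 (triangle on l)  ✗
L = 1 + 2 + 4 = 7 (odd)

triangle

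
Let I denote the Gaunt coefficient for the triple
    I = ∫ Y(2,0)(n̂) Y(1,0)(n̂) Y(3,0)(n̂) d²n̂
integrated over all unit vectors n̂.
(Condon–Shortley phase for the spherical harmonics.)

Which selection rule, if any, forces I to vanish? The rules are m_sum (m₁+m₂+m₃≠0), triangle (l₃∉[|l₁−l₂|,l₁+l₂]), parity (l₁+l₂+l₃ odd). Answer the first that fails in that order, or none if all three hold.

none

Σmᵢ = 0  ✓
l₃∈[|l₁−l₂|,l₁+l₂]=[1,3], have l₃=3  ✓
Σlᵢ = 6 ⇒ even  ✓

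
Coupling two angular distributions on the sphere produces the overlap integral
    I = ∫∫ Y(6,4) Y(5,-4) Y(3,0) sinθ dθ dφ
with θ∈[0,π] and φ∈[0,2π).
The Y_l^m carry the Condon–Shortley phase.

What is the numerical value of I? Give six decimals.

-0.139560

Rules hold: Σm=0, L=14 even, 1≤3≤11.
N = 13·11·7 = 1001
Δ = 8!·4!·2!/15! = 1/675675
Racah Σ t=3..5: t=3:−1/8640 t=4:+1/2304 t=5:−1/8640 = 7/34560
⇒ 3j(6 5 3; 0 0 0)² = 7/429, sgn -1
Racah Σ t=0..1: t=0:+1/161280 t=1:−1/60480 = -1/96768
⇒ 3j(6 5 3; 4 -4 0)² = 15/1001, sgn +1
4πI² = N·(3j₀)²·(3jₘ)² = 35/143
I = -1·√(0.244755/4π) = -0.13956004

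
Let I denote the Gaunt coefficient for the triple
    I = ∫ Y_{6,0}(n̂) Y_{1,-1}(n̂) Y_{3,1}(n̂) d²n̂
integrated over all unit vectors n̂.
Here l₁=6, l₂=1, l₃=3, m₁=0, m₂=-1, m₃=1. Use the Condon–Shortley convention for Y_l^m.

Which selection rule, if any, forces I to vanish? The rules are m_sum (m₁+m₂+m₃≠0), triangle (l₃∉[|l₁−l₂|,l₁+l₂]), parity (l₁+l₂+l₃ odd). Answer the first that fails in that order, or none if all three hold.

azimuthal sum: 0 − 1 + 1 = 0  ✓
5 ≤ 3 ≤ 7 (triangle on l)  ✗
L = 6 + 1 + 3 = 10 (even)

triangle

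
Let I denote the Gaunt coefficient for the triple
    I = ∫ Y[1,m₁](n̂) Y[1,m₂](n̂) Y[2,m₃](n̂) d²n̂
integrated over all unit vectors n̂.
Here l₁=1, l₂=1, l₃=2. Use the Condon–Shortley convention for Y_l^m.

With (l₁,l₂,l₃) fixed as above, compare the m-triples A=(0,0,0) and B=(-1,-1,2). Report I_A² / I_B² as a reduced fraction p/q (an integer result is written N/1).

l's match ⇒ only the (l;m) 3-j factors differ between A and B.
A: triangle coeff Δ(1,1,2) = 1/30; Σ_t [0,0]: t=0:+1/1 = 1/1; (3j)²=2/15 [(1 1 2; 0 0 0)], sign=+1
B: triangle coeff Δ(1,1,2) = 1/30; Σ_t [0,0]: t=0:+1/4 = 1/4; (3j)²=1/5 [(1 1 2; -1 -1 2)], sign=+1
I_A²/I_B² = (2/15)/(1/5) = 2/3

2/3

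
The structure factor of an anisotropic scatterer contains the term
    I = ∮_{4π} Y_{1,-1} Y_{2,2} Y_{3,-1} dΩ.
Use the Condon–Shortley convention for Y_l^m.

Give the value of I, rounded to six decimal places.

-0.082589

Rules hold: Σm=0, L=6 even, 1≤3≤3.
N = 3·5·7 = 105
Δ = 0!·2!·4!/7! = 1/105
Racah Σ t=0..0: t=0:+1/4 = 1/4
⇒ 3j(1 2 3; 0 0 0)² = 3/35, sgn -1
Racah Σ t=0..0: t=0:+1/48 = 1/48
⇒ 3j(1 2 3; -1 2 -1)² = 1/105, sgn +1
4πI² = N·(3j₀)²·(3jₘ)² = 3/35
I = -1·√(0.0857143/4π) = -0.08258890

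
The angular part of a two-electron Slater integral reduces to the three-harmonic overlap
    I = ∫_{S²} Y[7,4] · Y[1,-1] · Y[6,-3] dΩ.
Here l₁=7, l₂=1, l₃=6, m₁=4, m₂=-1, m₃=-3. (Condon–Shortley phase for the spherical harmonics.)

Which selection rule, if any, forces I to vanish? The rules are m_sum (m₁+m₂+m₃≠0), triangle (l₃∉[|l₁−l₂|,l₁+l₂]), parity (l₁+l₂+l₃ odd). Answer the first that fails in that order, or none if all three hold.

azimuthal sum: 4 − 1 − 3 = 0  ✓
6 ≤ 6 ≤ 8 (triangle on l)  ✓
L = 7 + 1 + 6 = 14 (even)  ✓

none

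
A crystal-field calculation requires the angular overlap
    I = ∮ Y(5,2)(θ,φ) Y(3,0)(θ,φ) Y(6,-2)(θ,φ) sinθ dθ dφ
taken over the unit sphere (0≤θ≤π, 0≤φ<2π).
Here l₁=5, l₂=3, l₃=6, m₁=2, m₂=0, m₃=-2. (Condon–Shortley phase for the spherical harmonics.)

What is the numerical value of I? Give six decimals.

0.058844

Checks pass: Σm=0; 14 even; l₃=6∈[2,8].
(2·5+1)(2·3+1)(2·6+1) = 1001
Δ: 2! 8! 4! / 15! → 1/675675
sum: t=0:+1/8640 t=1:−1/2304 t=2:+1/8640 = -7/34560
3j²(5 3 6; 0 0 0) = Δ·Π!·Σ² = 7/429  (sign -1)
sum: t=0:+1/8640 t=1:−1/5760 t=2:+1/60480 = -1/24192
3j²(5 3 6; 2 0 -2) = Δ·Π!·Σ² = 8/3003  (sign -1)
combine: 4πI² = 1001·7/429·8/3003 = 56/1287
take √, sign +1: I = 0.05884368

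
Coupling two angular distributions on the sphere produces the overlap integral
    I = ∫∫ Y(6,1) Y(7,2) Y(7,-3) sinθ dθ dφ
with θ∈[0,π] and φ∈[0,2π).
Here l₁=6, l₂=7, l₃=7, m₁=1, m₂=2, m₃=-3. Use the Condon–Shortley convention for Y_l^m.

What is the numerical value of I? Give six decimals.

Checks pass: Σm=0; 20 even; l₃=7∈[1,13].
(2·6+1)(2·7+1)(2·7+1) = 2925
Δ: 6! 6! 8! / 21! → 1/2444321880
sum: t=0:+1/2612736000 t=1:−1/20736000 t=2:+1/1658880 t=3:−1/746496 t=4:+1/1658880 t=5:−1/20736000 t=6:+1/2612736000 = -1/4354560
3j²(6 7 7; 0 0 0) = Δ·Π!·Σ² = 1000/138567  (sign +1)
sum: t=1:−1/232243200 t=2:+1/8709120 t=3:−1/2488320 t=4:+1/4147200 t=5:−1/49766400 = -7/99532800
3j²(6 7 7; 1 2 -3) = Δ·Π!·Σ² = 1715/369512  (sign -1)
combine: 4πI² = 2925·1000/138567·1715/369512 = 16078125/164109517
take √, sign -1: I = -0.08829699

-0.088297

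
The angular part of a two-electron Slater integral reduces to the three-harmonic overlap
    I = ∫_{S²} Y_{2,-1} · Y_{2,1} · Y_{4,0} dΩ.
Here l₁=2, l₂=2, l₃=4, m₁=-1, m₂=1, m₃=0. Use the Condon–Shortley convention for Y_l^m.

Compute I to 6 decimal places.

0.161197

Checks pass: Σm=0; 8 even; l₃=4∈[0,4].
(2·2+1)(2·2+1)(2·4+1) = 225
Δ: 0! 4! 4! / 9! → 1/630
sum: t=0:+1/16 = 1/16
3j²(2 2 4; 0 0 0) = Δ·Π!·Σ² = 2/35  (sign +1)
sum: t=0:+1/36 = 1/36
3j²(2 2 4; -1 1 0) = Δ·Π!·Σ² = 8/315  (sign +1)
combine: 4πI² = 225·2/35·8/315 = 16/49
take √, sign +1: I = 0.16119702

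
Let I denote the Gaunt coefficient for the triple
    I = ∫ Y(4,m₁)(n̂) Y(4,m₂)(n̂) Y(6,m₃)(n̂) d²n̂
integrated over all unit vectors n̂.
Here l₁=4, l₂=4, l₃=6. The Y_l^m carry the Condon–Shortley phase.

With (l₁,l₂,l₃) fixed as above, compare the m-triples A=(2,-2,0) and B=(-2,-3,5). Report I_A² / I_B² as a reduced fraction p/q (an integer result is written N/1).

Shared (l₁,l₂,l₃)=(4,4,6): N and (l;000)² cancel in I_A²/I_B².
A: Δ = 2!·6!·6!/15! = 1/1261260; Racah Σ t=0..2: t=0:+1/4608 t=1:−1/14400 t=2:+1/1036800 = 77/518400; ⇒ 3j(4 4 6; 2 -2 0)² = 11/585, sgn +1
B: Δ = 2!·6!·6!/15! = 1/1261260; Racah Σ t=0..1: t=0:+1/172800 t=1:−1/86400 = -1/172800; ⇒ 3j(4 4 6; -2 -3 5)² = 1/130, sgn +1
I_A²/I_B² = (11/585)/(1/130) = 22/9

22/9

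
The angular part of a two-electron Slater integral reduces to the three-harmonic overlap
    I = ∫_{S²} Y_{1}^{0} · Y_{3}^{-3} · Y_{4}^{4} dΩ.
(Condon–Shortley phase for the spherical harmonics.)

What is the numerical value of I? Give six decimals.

0.000000

m-sum = 0 − 3 + 4 = 1 ≠ 0 ⇒ I = 0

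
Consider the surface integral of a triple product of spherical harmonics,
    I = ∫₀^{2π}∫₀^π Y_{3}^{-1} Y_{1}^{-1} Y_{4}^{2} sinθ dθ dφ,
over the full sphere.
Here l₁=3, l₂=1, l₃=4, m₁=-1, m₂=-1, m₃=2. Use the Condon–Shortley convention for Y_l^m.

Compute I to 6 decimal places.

Checks pass: Σm=0; 8 even; l₃=4∈[2,4].
(2·3+1)(2·1+1)(2·4+1) = 189
Δ: 0! 6! 2! / 9! → 1/252
sum: t=0:+1/36 = 1/36
3j²(3 1 4; 0 0 0) = Δ·Π!·Σ² = 4/63  (sign +1)
sum: t=0:+1/96 = 1/96
3j²(3 1 4; -1 -1 2) = Δ·Π!·Σ² = 5/84  (sign +1)
combine: 4πI² = 189·4/63·5/84 = 5/7
take √, sign +1: I = 0.23841361

0.238414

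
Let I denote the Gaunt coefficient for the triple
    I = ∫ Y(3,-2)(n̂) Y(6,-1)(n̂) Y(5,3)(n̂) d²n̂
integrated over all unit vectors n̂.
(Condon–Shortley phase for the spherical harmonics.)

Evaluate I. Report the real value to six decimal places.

Checks pass: Σm=0; 14 even; l₃=5∈[3,9].
(2·3+1)(2·6+1)(2·5+1) = 1001
Δ: 4! 2! 8! / 15! → 1/675675
sum: t=1:−1/8640 t=2:+1/2304 t=3:−1/8640 = 7/34560
3j²(3 6 5; 0 0 0) = Δ·Π!·Σ² = 7/429  (sign -1)
sum: t=3:−1/17280 t=4:+1/120960 = -1/20160
3j²(3 6 5; -2 -1 3) = Δ·Π!·Σ² = 64/3003  (sign -1)
combine: 4πI² = 1001·7/429·64/3003 = 448/1287
take √, sign +1: I = 0.16643505

0.166435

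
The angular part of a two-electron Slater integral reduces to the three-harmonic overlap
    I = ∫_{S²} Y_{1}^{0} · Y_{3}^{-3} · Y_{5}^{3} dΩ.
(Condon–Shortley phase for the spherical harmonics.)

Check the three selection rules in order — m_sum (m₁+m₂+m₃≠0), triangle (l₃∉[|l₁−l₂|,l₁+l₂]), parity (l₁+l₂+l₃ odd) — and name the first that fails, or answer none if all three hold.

triangle

Σmᵢ = 0  ✓
l₃∈[|l₁−l₂|,l₁+l₂]=[2,4], have l₃=5  ✗
Σlᵢ = 9 ⇒ odd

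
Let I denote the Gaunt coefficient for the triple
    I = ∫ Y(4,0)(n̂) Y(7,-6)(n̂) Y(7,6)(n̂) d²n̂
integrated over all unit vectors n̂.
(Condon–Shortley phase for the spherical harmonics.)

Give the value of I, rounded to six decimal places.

-0.070742

Rules hold: Σm=0, L=18 even, 3≤7≤11.
N = 9·15·15 = 2025
Δ = 4!·4!·10!/19! = 1/58198140
Racah Σ t=0..4: t=0:+1/17418240 t=1:−1/622080 t=2:+1/230400 t=3:−1/622080 t=4:+1/17418240 = 1/806400
⇒ 3j(4 7 7; 0 0 0)² = 2268/230945, sgn -1
Racah Σ t=0..1: t=0:+1/209018880 t=1:−1/130636800 = -1/348364800
⇒ 3j(4 7 7; 0 -6 6)² = 143/45220, sgn +1
4πI² = N·(3j₀)²·(3jₘ)² = 6561/104329
I = -1·√(0.0628876/4π) = -0.07074204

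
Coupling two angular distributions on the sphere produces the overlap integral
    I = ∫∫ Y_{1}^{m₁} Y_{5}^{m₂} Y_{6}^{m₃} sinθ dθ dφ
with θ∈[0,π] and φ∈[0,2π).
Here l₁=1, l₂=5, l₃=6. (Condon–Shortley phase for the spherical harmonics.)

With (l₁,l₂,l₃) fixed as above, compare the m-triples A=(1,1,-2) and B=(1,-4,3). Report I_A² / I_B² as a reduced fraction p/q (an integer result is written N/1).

28/3

l's match ⇒ only the (l;m) 3-j factors differ between A and B.
A: triangle coeff Δ(1,5,6) = 1/858; Σ_t [0,0]: t=0:+1/34560 = 1/34560; (3j)²=14/429 [(1 5 6; 1 1 -2)], sign=+1
B: triangle coeff Δ(1,5,6) = 1/858; Σ_t [0,0]: t=0:+1/725760 = 1/725760; (3j)²=1/286 [(1 5 6; 1 -4 3)], sign=-1
I_A²/I_B² = (14/429)/(1/286) = 28/3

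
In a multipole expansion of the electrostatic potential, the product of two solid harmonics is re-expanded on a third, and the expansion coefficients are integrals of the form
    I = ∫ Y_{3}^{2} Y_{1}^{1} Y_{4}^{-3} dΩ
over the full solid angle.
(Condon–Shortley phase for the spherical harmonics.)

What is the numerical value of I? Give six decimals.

m-sum 0 ✓  L=8 even ✓  2≤4≤4 ✓
Π(2lᵢ+1) = 7×3×9 = 189
triangle coeff Δ(3,1,4) = 1/252
Σ_t [0,0]: t=0:+1/36 = 1/36
(3j)²=4/63 [(3 1 4; 0 0 0)], sign=+1
Σ_t [0,0]: t=0:+1/240 = 1/240
(3j)²=1/12 [(3 1 4; 2 1 -3)], sign=-1
⇒ 4πI² = 1/1
I = (-1)√(1/1/(4π)) = -0.28209479

-0.282095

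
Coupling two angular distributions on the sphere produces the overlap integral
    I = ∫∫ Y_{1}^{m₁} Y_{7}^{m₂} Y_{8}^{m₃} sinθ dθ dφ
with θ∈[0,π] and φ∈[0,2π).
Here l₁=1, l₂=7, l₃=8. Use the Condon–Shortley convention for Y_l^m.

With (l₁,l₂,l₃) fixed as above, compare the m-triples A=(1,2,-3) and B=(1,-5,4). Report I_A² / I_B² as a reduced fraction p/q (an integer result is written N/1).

l's match ⇒ only the (l;m) 3-j factors differ between A and B.
A: triangle coeff Δ(1,7,8) = 1/2040; Σ_t [0,0]: t=0:+1/87091200 = 1/87091200; (3j)²=11/408 [(1 7 8; 1 2 -3)], sign=-1
B: triangle coeff Δ(1,7,8) = 1/2040; Σ_t [0,0]: t=0:+1/1916006400 = 1/1916006400; (3j)²=1/340 [(1 7 8; 1 -5 4)], sign=+1
I_A²/I_B² = (11/408)/(1/340) = 55/6

55/6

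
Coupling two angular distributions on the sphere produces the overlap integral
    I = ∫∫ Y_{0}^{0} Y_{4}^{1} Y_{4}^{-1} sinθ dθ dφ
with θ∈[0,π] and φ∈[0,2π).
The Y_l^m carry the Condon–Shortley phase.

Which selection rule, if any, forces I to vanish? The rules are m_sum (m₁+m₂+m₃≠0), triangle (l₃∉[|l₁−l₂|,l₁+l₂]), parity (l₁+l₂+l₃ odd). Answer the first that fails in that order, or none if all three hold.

none

m₁+m₂+m₃ = 0 + 1 − 1 = 0  ✓
triangle: |0−4|=4 ≤ l₃=4 ≤ 0+4=4  ✓
parity: l₁+l₂+l₃ = 8 is even  ✓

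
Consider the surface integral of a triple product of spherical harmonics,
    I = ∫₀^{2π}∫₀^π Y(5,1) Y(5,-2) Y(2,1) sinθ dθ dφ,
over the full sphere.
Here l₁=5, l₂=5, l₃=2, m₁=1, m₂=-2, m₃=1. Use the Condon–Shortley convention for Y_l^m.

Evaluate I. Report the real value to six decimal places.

0.104819

m-sum 0 ✓  L=12 even ✓  0≤2≤10 ✓
Π(2lᵢ+1) = 11×11×5 = 605
triangle coeff Δ(5,5,2) = 1/38610
Σ_t [3,5]: t=3:−1/2880 t=4:+1/576 t=5:−1/2880 = 1/960
(3j)²=10/429 [(5 5 2; 0 0 0)], sign=+1
Σ_t [2,3]: t=2:+1/2880 t=3:−1/1440 = -1/2880
(3j)²=7/715 [(5 5 2; 1 -2 1)], sign=+1
⇒ 4πI² = 70/507
I = (+1)√(70/507/(4π)) = 0.10481902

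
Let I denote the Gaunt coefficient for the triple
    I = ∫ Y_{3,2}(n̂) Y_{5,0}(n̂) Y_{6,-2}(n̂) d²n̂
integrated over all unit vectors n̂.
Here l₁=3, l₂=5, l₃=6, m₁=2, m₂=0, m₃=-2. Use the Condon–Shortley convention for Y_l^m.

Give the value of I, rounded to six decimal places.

Rules hold: Σm=0, L=14 even, 2≤6≤8.
N = 7·11·13 = 1001
Δ = 2!·4!·8!/15! = 1/675675
Racah Σ t=0..2: t=0:+1/8640 t=1:−1/2304 t=2:+1/8640 = -7/34560
⇒ 3j(3 5 6; 0 0 0)² = 7/429, sgn -1
Racah Σ t=0..1: t=0:+1/8640 t=1:−1/13824 = 1/23040
⇒ 3j(3 5 6; 2 0 -2)² = 2/429, sgn +1
4πI² = N·(3j₀)²·(3jₘ)² = 98/1287
I = -1·√(0.0761461/4π) = -0.07784287

-0.077843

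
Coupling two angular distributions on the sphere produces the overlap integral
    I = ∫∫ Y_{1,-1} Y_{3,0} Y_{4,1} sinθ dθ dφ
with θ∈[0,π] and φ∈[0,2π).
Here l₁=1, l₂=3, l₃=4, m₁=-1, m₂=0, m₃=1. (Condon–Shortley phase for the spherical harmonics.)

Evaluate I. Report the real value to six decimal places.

-0.194664

Rules hold: Σm=0, L=8 even, 2≤4≤4.
N = 3·7·9 = 189
Δ = 0!·2!·6!/9! = 1/252
Racah Σ t=0..0: t=0:+1/36 = 1/36
⇒ 3j(1 3 4; 0 0 0)² = 4/63, sgn +1
Racah Σ t=0..0: t=0:+1/72 = 1/72
⇒ 3j(1 3 4; -1 0 1)² = 5/126, sgn -1
4πI² = N·(3j₀)²·(3jₘ)² = 10/21
I = -1·√(0.47619/4π) = -0.19466390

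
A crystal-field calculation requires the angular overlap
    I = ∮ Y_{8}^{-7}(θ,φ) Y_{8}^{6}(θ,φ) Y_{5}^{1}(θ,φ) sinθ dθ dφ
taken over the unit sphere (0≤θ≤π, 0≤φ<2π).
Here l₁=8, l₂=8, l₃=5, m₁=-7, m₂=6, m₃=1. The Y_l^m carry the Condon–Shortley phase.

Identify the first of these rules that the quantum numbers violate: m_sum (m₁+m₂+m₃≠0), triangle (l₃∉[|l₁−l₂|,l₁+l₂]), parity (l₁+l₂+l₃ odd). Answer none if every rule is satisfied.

parity

azimuthal sum: -7 + 6 + 1 = 0  ✓
0 ≤ 5 ≤ 16 (triangle on l)  ✓
L = 8 + 8 + 5 = 21 (odd)  ✗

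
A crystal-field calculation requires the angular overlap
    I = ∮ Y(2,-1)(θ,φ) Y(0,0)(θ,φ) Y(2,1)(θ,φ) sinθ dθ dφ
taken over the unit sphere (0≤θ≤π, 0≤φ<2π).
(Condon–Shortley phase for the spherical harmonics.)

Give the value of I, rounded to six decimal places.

m-sum 0 ✓  L=4 even ✓  2≤2≤2 ✓
Π(2lᵢ+1) = 5×1×5 = 25
triangle coeff Δ(2,0,2) = 1/5
Σ_t [0,0]: t=0:+1/4 = 1/4
(3j)²=1/5 [(2 0 2; 0 0 0)], sign=+1
Σ_t [0,0]: t=0:+1/6 = 1/6
(3j)²=1/5 [(2 0 2; -1 0 1)], sign=-1
⇒ 4πI² = 1/1
I = (-1)√(1/1/(4π)) = -0.28209479

-0.282095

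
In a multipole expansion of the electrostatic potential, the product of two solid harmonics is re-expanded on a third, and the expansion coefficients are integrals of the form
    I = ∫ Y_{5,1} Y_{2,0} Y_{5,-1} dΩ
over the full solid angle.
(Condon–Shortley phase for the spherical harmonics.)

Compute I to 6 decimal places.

m-sum 0 ✓  L=12 even ✓  3≤5≤7 ✓
Π(2lᵢ+1) = 11×5×11 = 605
triangle coeff Δ(5,2,5) = 1/38610
Σ_t [0,2]: t=0:+1/2880 t=1:−1/576 t=2:+1/2880 = -1/960
(3j)²=10/429 [(5 2 5; 0 0 0)], sign=+1
Σ_t [0,2]: t=0:+1/2304 t=1:−1/720 t=2:+1/5760 = -1/1280
(3j)²=27/1430 [(5 2 5; 1 0 -1)], sign=-1
⇒ 4πI² = 45/169
I = (-1)√(45/169/(4π)) = -0.14556534

-0.145565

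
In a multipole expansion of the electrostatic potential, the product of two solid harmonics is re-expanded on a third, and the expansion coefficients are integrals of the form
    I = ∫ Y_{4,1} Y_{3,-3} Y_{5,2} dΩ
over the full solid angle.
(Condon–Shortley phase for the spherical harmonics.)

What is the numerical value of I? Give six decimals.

m-sum 0 ✓  L=12 even ✓  1≤5≤7 ✓
Π(2lᵢ+1) = 9×7×11 = 693
triangle coeff Δ(4,3,5) = 1/180180
Σ_t [0,2]: t=0:+1/576 t=1:−1/144 t=2:+1/576 = -1/288
(3j)²=20/1001 [(4 3 5; 0 0 0)], sign=+1
Σ_t [0,0]: t=0:+1/1728 = 1/1728
(3j)²=25/858 [(4 3 5; 1 -3 2)], sign=-1
⇒ 4πI² = 750/1859
I = (-1)√(750/1859/(4π)) = -0.17917854

-0.179179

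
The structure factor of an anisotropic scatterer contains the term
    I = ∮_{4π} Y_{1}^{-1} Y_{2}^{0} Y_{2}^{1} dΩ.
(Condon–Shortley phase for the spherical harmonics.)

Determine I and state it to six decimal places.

0.000000

Σlᵢ=5 odd — θ-integrand is odd under cosθ→−cosθ; I=0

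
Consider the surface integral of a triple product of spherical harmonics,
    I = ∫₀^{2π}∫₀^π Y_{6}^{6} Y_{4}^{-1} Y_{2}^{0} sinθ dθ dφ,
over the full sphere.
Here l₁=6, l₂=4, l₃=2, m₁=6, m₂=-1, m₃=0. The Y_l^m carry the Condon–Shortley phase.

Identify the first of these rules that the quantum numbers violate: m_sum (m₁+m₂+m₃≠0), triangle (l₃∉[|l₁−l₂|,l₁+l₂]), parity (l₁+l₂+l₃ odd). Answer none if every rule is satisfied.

m₁+m₂+m₃ = 6 − 1 + 0 = 5  ✗
triangle: |6−4|=2 ≤ l₃=2 ≤ 6+4=10
parity: l₁+l₂+l₃ = 12 is even

m_sum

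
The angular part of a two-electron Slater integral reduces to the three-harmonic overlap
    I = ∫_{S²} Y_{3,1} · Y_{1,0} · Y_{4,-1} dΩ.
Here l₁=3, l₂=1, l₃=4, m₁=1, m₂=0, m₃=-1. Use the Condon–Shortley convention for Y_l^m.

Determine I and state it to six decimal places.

Checks pass: Σm=0; 8 even; l₃=4∈[2,4].
(2·3+1)(2·1+1)(2·4+1) = 189
Δ: 0! 6! 2! / 9! → 1/252
sum: t=0:+1/36 = 1/36
3j²(3 1 4; 0 0 0) = Δ·Π!·Σ² = 4/63  (sign +1)
sum: t=0:+1/48 = 1/48
3j²(3 1 4; 1 0 -1) = Δ·Π!·Σ² = 5/84  (sign -1)
combine: 4πI² = 189·4/63·5/84 = 5/7
take √, sign -1: I = -0.23841361

-0.238414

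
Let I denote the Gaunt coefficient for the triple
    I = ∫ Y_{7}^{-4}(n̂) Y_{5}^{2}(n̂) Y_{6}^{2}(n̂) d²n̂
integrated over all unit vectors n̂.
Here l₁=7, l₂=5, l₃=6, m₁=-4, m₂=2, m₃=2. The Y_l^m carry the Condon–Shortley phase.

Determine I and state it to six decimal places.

0.116075

Checks pass: Σm=0; 18 even; l₃=6∈[2,12].
(2·7+1)(2·5+1)(2·6+1) = 2145
Δ: 6! 8! 4! / 19! → 1/174594420
sum: t=1:−1/4147200 t=2:+1/207360 t=3:−1/82944 t=4:+1/207360 t=5:−1/4147200 = -1/345600
3j²(7 5 6; 0 0 0) = Δ·Π!·Σ² = 420/46189  (sign -1)
sum: t=3:−1/34836480 t=4:+1/1451520 t=5:−1/691200 t=6:+1/3110400 = -1/2150400
3j²(7 5 6; -4 2 2) = Δ·Π!·Σ² = 729/83980  (sign -1)
combine: 4πI² = 2145·420/46189·729/83980 = 229635/1356277
take √, sign +1: I = 0.11607533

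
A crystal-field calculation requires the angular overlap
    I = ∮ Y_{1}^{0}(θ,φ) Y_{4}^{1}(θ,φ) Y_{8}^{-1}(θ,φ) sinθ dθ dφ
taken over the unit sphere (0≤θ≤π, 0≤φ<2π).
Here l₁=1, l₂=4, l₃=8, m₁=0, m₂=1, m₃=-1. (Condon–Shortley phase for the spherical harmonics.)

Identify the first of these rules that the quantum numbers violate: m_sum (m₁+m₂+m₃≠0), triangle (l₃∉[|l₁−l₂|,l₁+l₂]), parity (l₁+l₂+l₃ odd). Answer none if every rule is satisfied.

triangle

m₁+m₂+m₃ = 0 + 1 − 1 = 0  ✓
triangle: |1−4|=3 ≤ l₃=8 ≤ 1+4=5  ✗
parity: l₁+l₂+l₃ = 13 is odd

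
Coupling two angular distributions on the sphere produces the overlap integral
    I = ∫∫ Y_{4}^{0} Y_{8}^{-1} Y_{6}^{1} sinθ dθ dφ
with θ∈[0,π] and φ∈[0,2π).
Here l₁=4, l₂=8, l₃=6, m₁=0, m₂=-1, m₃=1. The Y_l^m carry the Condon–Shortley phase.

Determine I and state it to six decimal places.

-0.117331

Checks pass: Σm=0; 18 even; l₃=6∈[4,12].
(2·4+1)(2·8+1)(2·6+1) = 1989
Δ: 6! 2! 10! / 19! → 1/23279256
sum: t=2:+1/1658880 t=3:−1/518400 t=4:+1/1658880 = -1/1382400
3j²(4 8 6; 0 0 0) = Δ·Π!·Σ² = 504/46189  (sign -1)
sum: t=2:+1/1382400 t=3:−1/622080 t=4:+1/2903040 = -47/87091200
3j²(4 8 6; 0 -1 1) = Δ·Π!·Σ² = 2209/277134  (sign +1)
combine: 4πI² = 1989·504/46189·2209/277134 = 1670004/9653501
take √, sign -1: I = -0.11733063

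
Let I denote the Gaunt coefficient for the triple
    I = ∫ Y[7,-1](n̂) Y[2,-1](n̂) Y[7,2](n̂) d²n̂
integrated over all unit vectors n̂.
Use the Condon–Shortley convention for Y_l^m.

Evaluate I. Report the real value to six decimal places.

0.077064

m-sum 0 ✓  L=16 even ✓  5≤7≤9 ✓
Π(2lᵢ+1) = 15×5×15 = 1125
triangle coeff Δ(7,2,7) = 1/185640
Σ_t [0,2]: t=0:+1/2419200 t=1:−1/518400 t=2:+1/2419200 = -1/907200
(3j)²=56/3315 [(7 2 7; 0 0 0)], sign=+1
Σ_t [0,1]: t=0:+1/1935360 t=1:−1/1209600 = -1/3225600
(3j)²=243/61880 [(7 2 7; -1 -1 2)], sign=+1
⇒ 4πI² = 3645/48841
I = (+1)√(3645/48841/(4π)) = 0.07706400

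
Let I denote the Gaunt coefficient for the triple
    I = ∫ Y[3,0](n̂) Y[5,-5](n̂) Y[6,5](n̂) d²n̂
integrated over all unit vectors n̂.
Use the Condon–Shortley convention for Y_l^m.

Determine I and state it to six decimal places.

0.207001

Rules hold: Σm=0, L=14 even, 2≤6≤8.
N = 7·11·13 = 1001
Δ = 2!·4!·8!/15! = 1/675675
Racah Σ t=0..2: t=0:+1/8640 t=1:−1/2304 t=2:+1/8640 = -7/34560
⇒ 3j(3 5 6; 0 0 0)² = 7/429, sgn -1
Racah Σ t=0..0: t=0:+1/483840 = 1/483840
⇒ 3j(3 5 6; 0 -5 5)² = 3/91, sgn -1
4πI² = N·(3j₀)²·(3jₘ)² = 7/13
I = +1·√(0.538462/4π) = 0.20700098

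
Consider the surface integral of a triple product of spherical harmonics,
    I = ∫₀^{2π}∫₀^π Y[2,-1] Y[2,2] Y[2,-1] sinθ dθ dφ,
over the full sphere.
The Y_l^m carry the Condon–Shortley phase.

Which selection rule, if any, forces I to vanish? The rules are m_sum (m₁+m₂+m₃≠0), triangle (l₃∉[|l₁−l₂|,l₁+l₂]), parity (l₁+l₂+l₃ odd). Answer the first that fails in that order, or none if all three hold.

m₁+m₂+m₃ = -1 + 2 − 1 = 0  ✓
triangle: |2−2|=0 ≤ l₃=2 ≤ 2+2=4  ✓
parity: l₁+l₂+l₃ = 6 is even  ✓

none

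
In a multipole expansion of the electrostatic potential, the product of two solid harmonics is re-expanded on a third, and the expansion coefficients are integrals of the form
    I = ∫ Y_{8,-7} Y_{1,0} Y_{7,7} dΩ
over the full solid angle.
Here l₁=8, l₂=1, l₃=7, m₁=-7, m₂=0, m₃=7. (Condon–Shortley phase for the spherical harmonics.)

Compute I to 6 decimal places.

-0.118504

m-sum 0 ✓  L=16 even ✓  7≤7≤9 ✓
Π(2lᵢ+1) = 17×3×15 = 765
triangle coeff Δ(8,1,7) = 1/2040
Σ_t [1,1]: t=1:−1/25401600 = -1/25401600
(3j)²=8/255 [(8 1 7; 0 0 0)], sign=+1
Σ_t [1,1]: t=1:−1/87178291200 = -1/87178291200
(3j)²=1/136 [(8 1 7; -7 0 7)], sign=-1
⇒ 4πI² = 3/17
I = (-1)√(3/17/(4π)) = -0.11850352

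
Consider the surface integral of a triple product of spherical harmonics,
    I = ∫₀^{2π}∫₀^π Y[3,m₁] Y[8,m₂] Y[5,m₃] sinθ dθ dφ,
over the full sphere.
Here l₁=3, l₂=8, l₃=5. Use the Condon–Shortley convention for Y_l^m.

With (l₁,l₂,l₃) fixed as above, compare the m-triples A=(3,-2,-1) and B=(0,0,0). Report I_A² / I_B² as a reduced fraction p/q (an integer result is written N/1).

Shared (l₁,l₂,l₃)=(3,8,5): N and (l;000)² cancel in I_A²/I_B².
A: Δ = 6!·0!·10!/17! = 1/136136; Racah Σ t=0..0: t=0:+1/12441600 = 1/12441600; ⇒ 3j(3 8 5; 3 -2 -1)² = 15/9724, sgn +1
B: Δ = 6!·0!·10!/17! = 1/136136; Racah Σ t=3..3: t=3:−1/518400 = -1/518400; ⇒ 3j(3 8 5; 0 0 0)² = 56/2431, sgn +1
I_A²/I_B² = (15/9724)/(56/2431) = 15/224

15/224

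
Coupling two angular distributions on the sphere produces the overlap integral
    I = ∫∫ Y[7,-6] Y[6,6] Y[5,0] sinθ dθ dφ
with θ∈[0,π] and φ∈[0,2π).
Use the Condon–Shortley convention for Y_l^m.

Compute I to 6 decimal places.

0.168277

Rules hold: Σm=0, L=18 even, 1≤5≤13.
N = 15·13·11 = 2145
Δ = 8!·6!·4!/19! = 1/174594420
Racah Σ t=2..6: t=2:+1/4147200 t=3:−1/207360 t=4:+1/82944 t=5:−1/207360 t=6:+1/4147200 = 1/345600
⇒ 3j(7 6 5; 0 0 0)² = 420/46189, sgn -1
Racah Σ t=8..8: t=8:+1/116121600 = 1/116121600
⇒ 3j(7 6 5; -6 6 0)² = 165/9044, sgn -1
4πI² = N·(3j₀)²·(3jₘ)² = 37125/104329
I = +1·√(0.355845/4π) = 0.16827739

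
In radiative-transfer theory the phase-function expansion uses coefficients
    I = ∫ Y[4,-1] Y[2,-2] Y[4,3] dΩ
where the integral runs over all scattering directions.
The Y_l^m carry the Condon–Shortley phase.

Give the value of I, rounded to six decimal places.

0.159270

Checks pass: Σm=0; 10 even; l₃=4∈[2,6].
(2·4+1)(2·2+1)(2·4+1) = 405
Δ: 2! 6! 2! / 11! → 1/13860
sum: t=0:+1/192 t=1:−1/36 t=2:+1/192 = -5/288
3j²(4 2 4; 0 0 0) = Δ·Π!·Σ² = 20/693  (sign -1)
sum: t=0:+1/480 = 1/480
3j²(4 2 4; -1 -2 3) = Δ·Π!·Σ² = 3/110  (sign -1)
combine: 4πI² = 405·20/693·3/110 = 270/847
take √, sign +1: I = 0.15927046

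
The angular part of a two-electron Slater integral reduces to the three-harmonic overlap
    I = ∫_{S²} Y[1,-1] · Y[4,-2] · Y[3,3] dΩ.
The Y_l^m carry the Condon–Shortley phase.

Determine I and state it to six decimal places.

0.061558

m-sum 0 ✓  L=8 even ✓  3≤3≤5 ✓
Π(2lᵢ+1) = 3×9×7 = 189
triangle coeff Δ(1,4,3) = 1/252
Σ_t [1,1]: t=1:−1/36 = -1/36
(3j)²=4/63 [(1 4 3; 0 0 0)], sign=+1
Σ_t [2,2]: t=2:+1/1440 = 1/1440
(3j)²=1/252 [(1 4 3; -1 -2 3)], sign=+1
⇒ 4πI² = 1/21
I = (+1)√(1/21/(4π)) = 0.06155813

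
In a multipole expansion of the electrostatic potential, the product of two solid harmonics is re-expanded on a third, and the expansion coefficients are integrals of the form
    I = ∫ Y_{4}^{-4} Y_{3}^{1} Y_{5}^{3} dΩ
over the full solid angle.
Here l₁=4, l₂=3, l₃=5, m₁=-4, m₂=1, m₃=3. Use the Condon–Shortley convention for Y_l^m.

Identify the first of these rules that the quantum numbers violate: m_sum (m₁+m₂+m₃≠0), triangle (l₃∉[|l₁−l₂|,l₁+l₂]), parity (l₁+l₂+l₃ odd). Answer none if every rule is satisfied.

azimuthal sum: -4 + 1 + 3 = 0  ✓
1 ≤ 5 ≤ 7 (triangle on l)  ✓
L = 4 + 3 + 5 = 12 (even)  ✓

none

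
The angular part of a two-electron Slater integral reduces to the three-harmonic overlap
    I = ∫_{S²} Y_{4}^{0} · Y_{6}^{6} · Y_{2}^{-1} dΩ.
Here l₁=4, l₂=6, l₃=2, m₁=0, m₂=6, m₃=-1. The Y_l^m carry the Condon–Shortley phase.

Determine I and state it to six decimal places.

m-sum = 0 + 6 − 1 = 5 ≠ 0 ⇒ I = 0

0.000000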